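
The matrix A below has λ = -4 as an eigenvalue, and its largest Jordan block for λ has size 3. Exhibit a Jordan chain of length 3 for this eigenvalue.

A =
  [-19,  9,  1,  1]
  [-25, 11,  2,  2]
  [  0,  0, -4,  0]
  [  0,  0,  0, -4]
A Jordan chain for λ = -4 of length 3:
v_1 = (3, 5, 0, 0)ᵀ
v_2 = (1, 2, 0, 0)ᵀ
v_3 = (0, 0, 1, 0)ᵀ

Let N = A − (-4)·I. We want v_3 with N^3 v_3 = 0 but N^2 v_3 ≠ 0; then v_{j-1} := N · v_j for j = 3, …, 2.

Pick v_3 = (0, 0, 1, 0)ᵀ.
Then v_2 = N · v_3 = (1, 2, 0, 0)ᵀ.
Then v_1 = N · v_2 = (3, 5, 0, 0)ᵀ.

Sanity check: (A − (-4)·I) v_1 = (0, 0, 0, 0)ᵀ = 0. ✓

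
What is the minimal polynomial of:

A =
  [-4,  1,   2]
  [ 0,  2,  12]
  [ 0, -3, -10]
x^2 + 8*x + 16

The characteristic polynomial is χ_A(x) = (x + 4)^3, so the eigenvalues are known. The minimal polynomial is
  m_A(x) = Π_λ (x − λ)^{k_λ}
where k_λ is the size of the *largest* Jordan block for λ (equivalently, the smallest k with (A − λI)^k v = 0 for every generalised eigenvector v of λ).

  λ = -4: largest Jordan block has size 2, contributing (x + 4)^2

So m_A(x) = (x + 4)^2 = x^2 + 8*x + 16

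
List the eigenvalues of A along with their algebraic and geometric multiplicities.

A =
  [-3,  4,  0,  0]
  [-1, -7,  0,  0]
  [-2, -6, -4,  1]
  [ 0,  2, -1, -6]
λ = -5: alg = 4, geom = 2

Step 1 — factor the characteristic polynomial to read off the algebraic multiplicities:
  χ_A(x) = (x + 5)^4

Step 2 — compute geometric multiplicities via the rank-nullity identity g(λ) = n − rank(A − λI):
  rank(A − (-5)·I) = 2, so dim ker(A − (-5)·I) = n − 2 = 2

Summary:
  λ = -5: algebraic multiplicity = 4, geometric multiplicity = 2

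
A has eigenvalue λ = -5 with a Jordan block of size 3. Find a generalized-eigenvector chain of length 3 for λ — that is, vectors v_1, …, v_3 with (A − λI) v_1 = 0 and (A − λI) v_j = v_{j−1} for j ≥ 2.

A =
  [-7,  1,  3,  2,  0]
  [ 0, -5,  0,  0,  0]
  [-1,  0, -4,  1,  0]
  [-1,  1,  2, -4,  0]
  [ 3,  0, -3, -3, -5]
A Jordan chain for λ = -5 of length 3:
v_1 = (-1, 0, 0, -1, 0)ᵀ
v_2 = (-2, 0, -1, -1, 3)ᵀ
v_3 = (1, 0, 0, 0, 0)ᵀ

Let N = A − (-5)·I. We want v_3 with N^3 v_3 = 0 but N^2 v_3 ≠ 0; then v_{j-1} := N · v_j for j = 3, …, 2.

Pick v_3 = (1, 0, 0, 0, 0)ᵀ.
Then v_2 = N · v_3 = (-2, 0, -1, -1, 3)ᵀ.
Then v_1 = N · v_2 = (-1, 0, 0, -1, 0)ᵀ.

Sanity check: (A − (-5)·I) v_1 = (0, 0, 0, 0, 0)ᵀ = 0. ✓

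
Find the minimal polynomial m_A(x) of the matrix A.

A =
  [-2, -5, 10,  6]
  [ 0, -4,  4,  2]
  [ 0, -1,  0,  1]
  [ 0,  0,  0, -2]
x^2 + 4*x + 4

The characteristic polynomial is χ_A(x) = (x + 2)^4, so the eigenvalues are known. The minimal polynomial is
  m_A(x) = Π_λ (x − λ)^{k_λ}
where k_λ is the size of the *largest* Jordan block for λ (equivalently, the smallest k with (A − λI)^k v = 0 for every generalised eigenvector v of λ).

  λ = -2: largest Jordan block has size 2, contributing (x + 2)^2

So m_A(x) = (x + 2)^2 = x^2 + 4*x + 4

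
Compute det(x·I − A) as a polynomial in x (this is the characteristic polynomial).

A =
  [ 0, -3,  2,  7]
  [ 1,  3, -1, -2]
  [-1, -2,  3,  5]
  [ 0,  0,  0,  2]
x^4 - 8*x^3 + 24*x^2 - 32*x + 16

Expanding det(x·I − A) (e.g. by cofactor expansion or by noting that A is similar to its Jordan form J, which has the same characteristic polynomial as A) gives
  χ_A(x) = x^4 - 8*x^3 + 24*x^2 - 32*x + 16
which factors as (x - 2)^4. The eigenvalues (with algebraic multiplicities) are λ = 2 with multiplicity 4.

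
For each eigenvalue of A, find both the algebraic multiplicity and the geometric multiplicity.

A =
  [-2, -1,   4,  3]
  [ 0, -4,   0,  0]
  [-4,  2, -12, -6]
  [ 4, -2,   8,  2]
λ = -4: alg = 4, geom = 3

Step 1 — factor the characteristic polynomial to read off the algebraic multiplicities:
  χ_A(x) = (x + 4)^4

Step 2 — compute geometric multiplicities via the rank-nullity identity g(λ) = n − rank(A − λI):
  rank(A − (-4)·I) = 1, so dim ker(A − (-4)·I) = n − 1 = 3

Summary:
  λ = -4: algebraic multiplicity = 4, geometric multiplicity = 3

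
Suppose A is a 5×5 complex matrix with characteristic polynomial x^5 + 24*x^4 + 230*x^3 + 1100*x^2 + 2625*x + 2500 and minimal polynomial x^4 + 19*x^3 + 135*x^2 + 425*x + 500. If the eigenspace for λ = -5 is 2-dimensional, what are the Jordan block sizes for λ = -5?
Block sizes for λ = -5: [3, 1]

Step 1 — from the characteristic polynomial, algebraic multiplicity of λ = -5 is 4. From dim ker(A − (-5)·I) = 2, there are exactly 2 Jordan blocks for λ = -5.
Step 2 — from the minimal polynomial, the factor (x + 5)^3 tells us the largest block for λ = -5 has size 3.
Step 3 — with total size 4, 2 blocks, and largest block 3, the block sizes (in nonincreasing order) are [3, 1].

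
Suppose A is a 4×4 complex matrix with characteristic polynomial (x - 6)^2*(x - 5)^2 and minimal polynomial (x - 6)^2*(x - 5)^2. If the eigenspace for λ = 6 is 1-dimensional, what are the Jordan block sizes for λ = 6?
Block sizes for λ = 6: [2]

Step 1 — from the characteristic polynomial, algebraic multiplicity of λ = 6 is 2. From dim ker(A − (6)·I) = 1, there are exactly 1 Jordan blocks for λ = 6.
Step 2 — from the minimal polynomial, the factor (x − 6)^2 tells us the largest block for λ = 6 has size 2.
Step 3 — with total size 2, 1 blocks, and largest block 2, the block sizes (in nonincreasing order) are [2].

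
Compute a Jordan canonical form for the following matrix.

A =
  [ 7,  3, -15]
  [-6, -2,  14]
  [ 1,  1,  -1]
J_2(0) ⊕ J_1(4)

The characteristic polynomial is
  det(x·I − A) = x^3 - 4*x^2 = x^2*(x - 4)

Eigenvalues and multiplicities (the geometric multiplicity of λ is n − rank(A − λI), which equals the number of Jordan blocks for λ):
  λ = 0: algebraic multiplicity = 2, geometric multiplicity = 1
  λ = 4: algebraic multiplicity = 1, geometric multiplicity = 1

Determining the block sizes for each eigenvalue:
  λ = 0: one block (gm = 1), so the single block has size am = 2 → block sizes [2]
  λ = 4: one block (gm = 1), so the single block has size am = 1 → block sizes [1]

Assembling the blocks gives a Jordan form
J =
  [0, 1, 0]
  [0, 0, 0]
  [0, 0, 4]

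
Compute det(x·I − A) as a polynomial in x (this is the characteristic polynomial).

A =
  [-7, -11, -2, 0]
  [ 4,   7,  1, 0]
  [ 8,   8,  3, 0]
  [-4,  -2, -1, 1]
x^4 - 4*x^3 + 6*x^2 - 4*x + 1

Expanding det(x·I − A) (e.g. by cofactor expansion or by noting that A is similar to its Jordan form J, which has the same characteristic polynomial as A) gives
  χ_A(x) = x^4 - 4*x^3 + 6*x^2 - 4*x + 1
which factors as (x - 1)^4. The eigenvalues (with algebraic multiplicities) are λ = 1 with multiplicity 4.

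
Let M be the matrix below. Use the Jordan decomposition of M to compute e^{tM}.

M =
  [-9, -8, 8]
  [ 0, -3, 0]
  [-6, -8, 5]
e^{tM} =
  [-3*exp(-t) + 4*exp(-3*t), -4*exp(-t) + 4*exp(-3*t), 4*exp(-t) - 4*exp(-3*t)]
  [0, exp(-3*t), 0]
  [-3*exp(-t) + 3*exp(-3*t), -4*exp(-t) + 4*exp(-3*t), 4*exp(-t) - 3*exp(-3*t)]

Strategy: write M = P · J · P⁻¹ where J is a Jordan canonical form, so e^{tM} = P · e^{tJ} · P⁻¹, and e^{tJ} can be computed block-by-block.

M has Jordan form
J =
  [-3,  0,  0]
  [ 0, -3,  0]
  [ 0,  0, -1]
(up to reordering of blocks).

Per-block formulas:
  For a 1×1 block at λ = -1: exp(t · [-1]) = [e^(-1t)].
  For a 1×1 block at λ = -3: exp(t · [-3]) = [e^(-3t)].

After assembling e^{tJ} and conjugating by P, we get:

e^{tM} =
  [-3*exp(-t) + 4*exp(-3*t), -4*exp(-t) + 4*exp(-3*t), 4*exp(-t) - 4*exp(-3*t)]
  [0, exp(-3*t), 0]
  [-3*exp(-t) + 3*exp(-3*t), -4*exp(-t) + 4*exp(-3*t), 4*exp(-t) - 3*exp(-3*t)]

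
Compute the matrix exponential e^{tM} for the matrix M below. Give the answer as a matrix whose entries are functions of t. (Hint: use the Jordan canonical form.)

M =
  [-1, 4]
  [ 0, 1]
e^{tM} =
  [exp(-t), 2*exp(t) - 2*exp(-t)]
  [0, exp(t)]

Strategy: write M = P · J · P⁻¹ where J is a Jordan canonical form, so e^{tM} = P · e^{tJ} · P⁻¹, and e^{tJ} can be computed block-by-block.

M has Jordan form
J =
  [-1, 0]
  [ 0, 1]
(up to reordering of blocks).

Per-block formulas:
  For a 1×1 block at λ = -1: exp(t · [-1]) = [e^(-1t)].
  For a 1×1 block at λ = 1: exp(t · [1]) = [e^(1t)].

After assembling e^{tJ} and conjugating by P, we get:

e^{tM} =
  [exp(-t), 2*exp(t) - 2*exp(-t)]
  [0, exp(t)]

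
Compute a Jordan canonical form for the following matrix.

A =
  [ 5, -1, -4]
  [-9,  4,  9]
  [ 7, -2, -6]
J_3(1)

The characteristic polynomial is
  det(x·I − A) = x^3 - 3*x^2 + 3*x - 1 = (x - 1)^3

Eigenvalues and multiplicities (the geometric multiplicity of λ is n − rank(A − λI), which equals the number of Jordan blocks for λ):
  λ = 1: algebraic multiplicity = 3, geometric multiplicity = 1

Determining the block sizes for each eigenvalue:
  λ = 1: one block (gm = 1), so the single block has size am = 3 → block sizes [3]

Assembling the blocks gives a Jordan form
J =
  [1, 1, 0]
  [0, 1, 1]
  [0, 0, 1]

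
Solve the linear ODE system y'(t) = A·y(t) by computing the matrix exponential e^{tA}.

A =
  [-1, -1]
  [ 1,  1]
e^{tA} =
  [1 - t, -t]
  [t, t + 1]

Strategy: write A = P · J · P⁻¹ where J is a Jordan canonical form, so e^{tA} = P · e^{tJ} · P⁻¹, and e^{tJ} can be computed block-by-block.

A has Jordan form
J =
  [0, 1]
  [0, 0]
(up to reordering of blocks).

Per-block formulas:
  For a 2×2 Jordan block J_2(0): exp(t · J_2(0)) = e^(0t)·(I + t·N), where N is the 2×2 nilpotent shift.

After assembling e^{tJ} and conjugating by P, we get:

e^{tA} =
  [1 - t, -t]
  [t, t + 1]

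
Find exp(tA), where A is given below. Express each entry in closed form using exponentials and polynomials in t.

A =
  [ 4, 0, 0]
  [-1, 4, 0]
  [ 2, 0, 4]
e^{tA} =
  [exp(4*t), 0, 0]
  [-t*exp(4*t), exp(4*t), 0]
  [2*t*exp(4*t), 0, exp(4*t)]

Strategy: write A = P · J · P⁻¹ where J is a Jordan canonical form, so e^{tA} = P · e^{tJ} · P⁻¹, and e^{tJ} can be computed block-by-block.

A has Jordan form
J =
  [4, 1, 0]
  [0, 4, 0]
  [0, 0, 4]
(up to reordering of blocks).

Per-block formulas:
  For a 1×1 block at λ = 4: exp(t · [4]) = [e^(4t)].
  For a 2×2 Jordan block J_2(4): exp(t · J_2(4)) = e^(4t)·(I + t·N), where N is the 2×2 nilpotent shift.

After assembling e^{tJ} and conjugating by P, we get:

e^{tA} =
  [exp(4*t), 0, 0]
  [-t*exp(4*t), exp(4*t), 0]
  [2*t*exp(4*t), 0, exp(4*t)]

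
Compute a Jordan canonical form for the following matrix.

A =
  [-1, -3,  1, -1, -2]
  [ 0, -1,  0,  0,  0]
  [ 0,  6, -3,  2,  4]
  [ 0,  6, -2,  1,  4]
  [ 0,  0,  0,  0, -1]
J_2(-1) ⊕ J_1(-1) ⊕ J_1(-1) ⊕ J_1(-1)

The characteristic polynomial is
  det(x·I − A) = x^5 + 5*x^4 + 10*x^3 + 10*x^2 + 5*x + 1 = (x + 1)^5

Eigenvalues and multiplicities (the geometric multiplicity of λ is n − rank(A − λI), which equals the number of Jordan blocks for λ):
  λ = -1: algebraic multiplicity = 5, geometric multiplicity = 4

Determining the block sizes for each eigenvalue:
  λ = -1: 4 blocks summing to 5 forces exactly one block of size 2 and the rest size 1 → block sizes [2, 1, 1, 1]

Assembling the blocks gives a Jordan form
J =
  [-1,  1,  0,  0,  0]
  [ 0, -1,  0,  0,  0]
  [ 0,  0, -1,  0,  0]
  [ 0,  0,  0, -1,  0]
  [ 0,  0,  0,  0, -1]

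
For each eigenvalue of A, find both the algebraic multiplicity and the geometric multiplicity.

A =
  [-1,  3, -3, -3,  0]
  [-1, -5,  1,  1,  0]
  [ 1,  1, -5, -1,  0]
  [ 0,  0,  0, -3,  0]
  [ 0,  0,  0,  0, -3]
λ = -4: alg = 2, geom = 2; λ = -3: alg = 3, geom = 2

Step 1 — factor the characteristic polynomial to read off the algebraic multiplicities:
  χ_A(x) = (x + 3)^3*(x + 4)^2

Step 2 — compute geometric multiplicities via the rank-nullity identity g(λ) = n − rank(A − λI):
  rank(A − (-4)·I) = 3, so dim ker(A − (-4)·I) = n − 3 = 2
  rank(A − (-3)·I) = 3, so dim ker(A − (-3)·I) = n − 3 = 2

Summary:
  λ = -4: algebraic multiplicity = 2, geometric multiplicity = 2
  λ = -3: algebraic multiplicity = 3, geometric multiplicity = 2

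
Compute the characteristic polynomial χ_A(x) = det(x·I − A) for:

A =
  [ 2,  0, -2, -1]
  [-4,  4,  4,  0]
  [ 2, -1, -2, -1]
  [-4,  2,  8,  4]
x^4 - 8*x^3 + 24*x^2 - 32*x + 16

Expanding det(x·I − A) (e.g. by cofactor expansion or by noting that A is similar to its Jordan form J, which has the same characteristic polynomial as A) gives
  χ_A(x) = x^4 - 8*x^3 + 24*x^2 - 32*x + 16
which factors as (x - 2)^4. The eigenvalues (with algebraic multiplicities) are λ = 2 with multiplicity 4.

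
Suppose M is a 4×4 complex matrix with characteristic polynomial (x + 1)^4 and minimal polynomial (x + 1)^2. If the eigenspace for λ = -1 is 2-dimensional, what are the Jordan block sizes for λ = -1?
Block sizes for λ = -1: [2, 2]

Step 1 — from the characteristic polynomial, algebraic multiplicity of λ = -1 is 4. From dim ker(M − (-1)·I) = 2, there are exactly 2 Jordan blocks for λ = -1.
Step 2 — from the minimal polynomial, the factor (x + 1)^2 tells us the largest block for λ = -1 has size 2.
Step 3 — with total size 4, 2 blocks, and largest block 2, the block sizes (in nonincreasing order) are [2, 2].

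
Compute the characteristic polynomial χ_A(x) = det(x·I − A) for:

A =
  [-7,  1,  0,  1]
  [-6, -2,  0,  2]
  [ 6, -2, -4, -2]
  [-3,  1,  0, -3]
x^4 + 16*x^3 + 96*x^2 + 256*x + 256

Expanding det(x·I − A) (e.g. by cofactor expansion or by noting that A is similar to its Jordan form J, which has the same characteristic polynomial as A) gives
  χ_A(x) = x^4 + 16*x^3 + 96*x^2 + 256*x + 256
which factors as (x + 4)^4. The eigenvalues (with algebraic multiplicities) are λ = -4 with multiplicity 4.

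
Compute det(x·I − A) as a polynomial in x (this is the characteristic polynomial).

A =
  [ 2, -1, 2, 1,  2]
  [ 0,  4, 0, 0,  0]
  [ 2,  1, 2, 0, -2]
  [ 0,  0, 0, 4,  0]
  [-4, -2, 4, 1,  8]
x^5 - 20*x^4 + 160*x^3 - 640*x^2 + 1280*x - 1024

Expanding det(x·I − A) (e.g. by cofactor expansion or by noting that A is similar to its Jordan form J, which has the same characteristic polynomial as A) gives
  χ_A(x) = x^5 - 20*x^4 + 160*x^3 - 640*x^2 + 1280*x - 1024
which factors as (x - 4)^5. The eigenvalues (with algebraic multiplicities) are λ = 4 with multiplicity 5.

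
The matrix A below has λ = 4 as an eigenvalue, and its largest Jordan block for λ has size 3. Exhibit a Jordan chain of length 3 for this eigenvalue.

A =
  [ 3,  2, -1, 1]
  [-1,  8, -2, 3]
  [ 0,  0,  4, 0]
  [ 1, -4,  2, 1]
A Jordan chain for λ = 4 of length 3:
v_1 = (2, 2, 0, -2)ᵀ
v_2 = (2, 4, 0, -4)ᵀ
v_3 = (0, 1, 0, 0)ᵀ

Let N = A − (4)·I. We want v_3 with N^3 v_3 = 0 but N^2 v_3 ≠ 0; then v_{j-1} := N · v_j for j = 3, …, 2.

Pick v_3 = (0, 1, 0, 0)ᵀ.
Then v_2 = N · v_3 = (2, 4, 0, -4)ᵀ.
Then v_1 = N · v_2 = (2, 2, 0, -2)ᵀ.

Sanity check: (A − (4)·I) v_1 = (0, 0, 0, 0)ᵀ = 0. ✓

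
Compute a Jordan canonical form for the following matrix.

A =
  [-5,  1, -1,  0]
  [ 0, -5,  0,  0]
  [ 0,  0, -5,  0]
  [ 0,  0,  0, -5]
J_2(-5) ⊕ J_1(-5) ⊕ J_1(-5)

The characteristic polynomial is
  det(x·I − A) = x^4 + 20*x^3 + 150*x^2 + 500*x + 625 = (x + 5)^4

Eigenvalues and multiplicities (the geometric multiplicity of λ is n − rank(A − λI), which equals the number of Jordan blocks for λ):
  λ = -5: algebraic multiplicity = 4, geometric multiplicity = 3

Determining the block sizes for each eigenvalue:
  λ = -5: 3 blocks summing to 4 forces exactly one block of size 2 and the rest size 1 → block sizes [2, 1, 1]

Assembling the blocks gives a Jordan form
J =
  [-5,  1,  0,  0]
  [ 0, -5,  0,  0]
  [ 0,  0, -5,  0]
  [ 0,  0,  0, -5]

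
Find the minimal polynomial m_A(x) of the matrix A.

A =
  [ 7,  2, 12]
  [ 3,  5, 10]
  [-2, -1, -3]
x^3 - 9*x^2 + 27*x - 27

The characteristic polynomial is χ_A(x) = (x - 3)^3, so the eigenvalues are known. The minimal polynomial is
  m_A(x) = Π_λ (x − λ)^{k_λ}
where k_λ is the size of the *largest* Jordan block for λ (equivalently, the smallest k with (A − λI)^k v = 0 for every generalised eigenvector v of λ).

  λ = 3: largest Jordan block has size 3, contributing (x − 3)^3

So m_A(x) = (x - 3)^3 = x^3 - 9*x^2 + 27*x - 27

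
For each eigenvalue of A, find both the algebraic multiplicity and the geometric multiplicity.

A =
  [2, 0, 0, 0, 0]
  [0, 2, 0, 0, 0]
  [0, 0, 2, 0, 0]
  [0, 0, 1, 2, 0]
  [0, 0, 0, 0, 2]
λ = 2: alg = 5, geom = 4

Step 1 — factor the characteristic polynomial to read off the algebraic multiplicities:
  χ_A(x) = (x - 2)^5

Step 2 — compute geometric multiplicities via the rank-nullity identity g(λ) = n − rank(A − λI):
  rank(A − (2)·I) = 1, so dim ker(A − (2)·I) = n − 1 = 4

Summary:
  λ = 2: algebraic multiplicity = 5, geometric multiplicity = 4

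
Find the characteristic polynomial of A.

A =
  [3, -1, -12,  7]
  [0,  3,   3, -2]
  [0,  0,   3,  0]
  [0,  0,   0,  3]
x^4 - 12*x^3 + 54*x^2 - 108*x + 81

Expanding det(x·I − A) (e.g. by cofactor expansion or by noting that A is similar to its Jordan form J, which has the same characteristic polynomial as A) gives
  χ_A(x) = x^4 - 12*x^3 + 54*x^2 - 108*x + 81
which factors as (x - 3)^4. The eigenvalues (with algebraic multiplicities) are λ = 3 with multiplicity 4.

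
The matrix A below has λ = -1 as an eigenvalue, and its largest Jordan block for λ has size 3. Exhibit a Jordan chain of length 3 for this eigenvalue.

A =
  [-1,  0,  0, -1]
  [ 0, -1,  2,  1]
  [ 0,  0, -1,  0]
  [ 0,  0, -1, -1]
A Jordan chain for λ = -1 of length 3:
v_1 = (1, -1, 0, 0)ᵀ
v_2 = (0, 2, 0, -1)ᵀ
v_3 = (0, 0, 1, 0)ᵀ

Let N = A − (-1)·I. We want v_3 with N^3 v_3 = 0 but N^2 v_3 ≠ 0; then v_{j-1} := N · v_j for j = 3, …, 2.

Pick v_3 = (0, 0, 1, 0)ᵀ.
Then v_2 = N · v_3 = (0, 2, 0, -1)ᵀ.
Then v_1 = N · v_2 = (1, -1, 0, 0)ᵀ.

Sanity check: (A − (-1)·I) v_1 = (0, 0, 0, 0)ᵀ = 0. ✓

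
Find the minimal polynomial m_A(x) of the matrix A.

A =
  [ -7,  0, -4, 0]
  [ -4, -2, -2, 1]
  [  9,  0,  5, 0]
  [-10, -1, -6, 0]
x^2 + 2*x + 1

The characteristic polynomial is χ_A(x) = (x + 1)^4, so the eigenvalues are known. The minimal polynomial is
  m_A(x) = Π_λ (x − λ)^{k_λ}
where k_λ is the size of the *largest* Jordan block for λ (equivalently, the smallest k with (A − λI)^k v = 0 for every generalised eigenvector v of λ).

  λ = -1: largest Jordan block has size 2, contributing (x + 1)^2

So m_A(x) = (x + 1)^2 = x^2 + 2*x + 1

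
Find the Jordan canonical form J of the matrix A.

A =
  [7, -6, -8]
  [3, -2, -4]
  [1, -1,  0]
J_1(1) ⊕ J_2(2)

The characteristic polynomial is
  det(x·I − A) = x^3 - 5*x^2 + 8*x - 4 = (x - 2)^2*(x - 1)

Eigenvalues and multiplicities (the geometric multiplicity of λ is n − rank(A − λI), which equals the number of Jordan blocks for λ):
  λ = 1: algebraic multiplicity = 1, geometric multiplicity = 1
  λ = 2: algebraic multiplicity = 2, geometric multiplicity = 1

Determining the block sizes for each eigenvalue:
  λ = 1: one block (gm = 1), so the single block has size am = 1 → block sizes [1]
  λ = 2: one block (gm = 1), so the single block has size am = 2 → block sizes [2]

Assembling the blocks gives a Jordan form
J =
  [1, 0, 0]
  [0, 2, 1]
  [0, 0, 2]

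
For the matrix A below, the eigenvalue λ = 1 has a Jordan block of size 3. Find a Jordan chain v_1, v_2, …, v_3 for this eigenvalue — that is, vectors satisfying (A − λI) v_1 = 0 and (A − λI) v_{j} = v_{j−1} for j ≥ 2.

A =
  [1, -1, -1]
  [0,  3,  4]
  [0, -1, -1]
A Jordan chain for λ = 1 of length 3:
v_1 = (-1, 0, 0)ᵀ
v_2 = (-1, 2, -1)ᵀ
v_3 = (0, 1, 0)ᵀ

Let N = A − (1)·I. We want v_3 with N^3 v_3 = 0 but N^2 v_3 ≠ 0; then v_{j-1} := N · v_j for j = 3, …, 2.

Pick v_3 = (0, 1, 0)ᵀ.
Then v_2 = N · v_3 = (-1, 2, -1)ᵀ.
Then v_1 = N · v_2 = (-1, 0, 0)ᵀ.

Sanity check: (A − (1)·I) v_1 = (0, 0, 0)ᵀ = 0. ✓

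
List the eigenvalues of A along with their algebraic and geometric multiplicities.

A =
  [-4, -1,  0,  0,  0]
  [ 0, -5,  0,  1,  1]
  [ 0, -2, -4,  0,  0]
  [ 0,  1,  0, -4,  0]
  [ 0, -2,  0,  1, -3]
λ = -4: alg = 5, geom = 3

Step 1 — factor the characteristic polynomial to read off the algebraic multiplicities:
  χ_A(x) = (x + 4)^5

Step 2 — compute geometric multiplicities via the rank-nullity identity g(λ) = n − rank(A − λI):
  rank(A − (-4)·I) = 2, so dim ker(A − (-4)·I) = n − 2 = 3

Summary:
  λ = -4: algebraic multiplicity = 5, geometric multiplicity = 3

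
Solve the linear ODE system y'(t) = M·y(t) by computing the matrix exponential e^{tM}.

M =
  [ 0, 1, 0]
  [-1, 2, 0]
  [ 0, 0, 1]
e^{tM} =
  [-t*exp(t) + exp(t), t*exp(t), 0]
  [-t*exp(t), t*exp(t) + exp(t), 0]
  [0, 0, exp(t)]

Strategy: write M = P · J · P⁻¹ where J is a Jordan canonical form, so e^{tM} = P · e^{tJ} · P⁻¹, and e^{tJ} can be computed block-by-block.

M has Jordan form
J =
  [1, 1, 0]
  [0, 1, 0]
  [0, 0, 1]
(up to reordering of blocks).

Per-block formulas:
  For a 1×1 block at λ = 1: exp(t · [1]) = [e^(1t)].
  For a 2×2 Jordan block J_2(1): exp(t · J_2(1)) = e^(1t)·(I + t·N), where N is the 2×2 nilpotent shift.

After assembling e^{tJ} and conjugating by P, we get:

e^{tM} =
  [-t*exp(t) + exp(t), t*exp(t), 0]
  [-t*exp(t), t*exp(t) + exp(t), 0]
  [0, 0, exp(t)]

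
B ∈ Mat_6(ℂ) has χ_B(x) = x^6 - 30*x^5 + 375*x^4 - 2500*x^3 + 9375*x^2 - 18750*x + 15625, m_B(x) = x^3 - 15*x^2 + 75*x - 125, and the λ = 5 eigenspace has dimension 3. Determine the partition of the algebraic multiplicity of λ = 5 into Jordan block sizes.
Block sizes for λ = 5: [3, 2, 1]

Step 1 — from the characteristic polynomial, algebraic multiplicity of λ = 5 is 6. From dim ker(B − (5)·I) = 3, there are exactly 3 Jordan blocks for λ = 5.
Step 2 — from the minimal polynomial, the factor (x − 5)^3 tells us the largest block for λ = 5 has size 3.
Step 3 — with total size 6, 3 blocks, and largest block 3, the block sizes (in nonincreasing order) are [3, 2, 1].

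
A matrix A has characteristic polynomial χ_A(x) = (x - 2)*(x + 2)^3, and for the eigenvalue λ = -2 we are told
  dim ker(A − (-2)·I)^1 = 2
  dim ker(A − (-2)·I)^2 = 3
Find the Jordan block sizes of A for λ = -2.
Block sizes for λ = -2: [2, 1]

From the dimensions of kernels of powers, the number of Jordan blocks of size at least j is d_j − d_{j−1} where d_j = dim ker(N^j) (with d_0 = 0). Computing the differences gives [2, 1].
The number of blocks of size exactly k is (#blocks of size ≥ k) − (#blocks of size ≥ k + 1), so the partition is: 1 block(s) of size 1, 1 block(s) of size 2.
In nonincreasing order the block sizes are [2, 1].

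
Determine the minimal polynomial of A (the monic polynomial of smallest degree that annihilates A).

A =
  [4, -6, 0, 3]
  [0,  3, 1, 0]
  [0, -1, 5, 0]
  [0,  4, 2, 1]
x^3 - 9*x^2 + 24*x - 16

The characteristic polynomial is χ_A(x) = (x - 4)^3*(x - 1), so the eigenvalues are known. The minimal polynomial is
  m_A(x) = Π_λ (x − λ)^{k_λ}
where k_λ is the size of the *largest* Jordan block for λ (equivalently, the smallest k with (A − λI)^k v = 0 for every generalised eigenvector v of λ).

  λ = 1: largest Jordan block has size 1, contributing (x − 1)
  λ = 4: largest Jordan block has size 2, contributing (x − 4)^2

So m_A(x) = (x - 4)^2*(x - 1) = x^3 - 9*x^2 + 24*x - 16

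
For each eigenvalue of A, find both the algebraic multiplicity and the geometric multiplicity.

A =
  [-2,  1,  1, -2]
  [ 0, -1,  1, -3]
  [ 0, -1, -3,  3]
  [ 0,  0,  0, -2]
λ = -2: alg = 4, geom = 2

Step 1 — factor the characteristic polynomial to read off the algebraic multiplicities:
  χ_A(x) = (x + 2)^4

Step 2 — compute geometric multiplicities via the rank-nullity identity g(λ) = n − rank(A − λI):
  rank(A − (-2)·I) = 2, so dim ker(A − (-2)·I) = n − 2 = 2

Summary:
  λ = -2: algebraic multiplicity = 4, geometric multiplicity = 2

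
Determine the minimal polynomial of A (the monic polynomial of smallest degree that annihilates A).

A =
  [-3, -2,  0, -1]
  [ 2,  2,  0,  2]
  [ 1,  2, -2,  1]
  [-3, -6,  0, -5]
x^2 + 4*x + 4

The characteristic polynomial is χ_A(x) = (x + 2)^4, so the eigenvalues are known. The minimal polynomial is
  m_A(x) = Π_λ (x − λ)^{k_λ}
where k_λ is the size of the *largest* Jordan block for λ (equivalently, the smallest k with (A − λI)^k v = 0 for every generalised eigenvector v of λ).

  λ = -2: largest Jordan block has size 2, contributing (x + 2)^2

So m_A(x) = (x + 2)^2 = x^2 + 4*x + 4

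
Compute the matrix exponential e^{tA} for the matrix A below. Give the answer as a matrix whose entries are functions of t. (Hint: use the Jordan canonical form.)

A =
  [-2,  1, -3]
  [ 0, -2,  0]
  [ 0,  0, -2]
e^{tA} =
  [exp(-2*t), t*exp(-2*t), -3*t*exp(-2*t)]
  [0, exp(-2*t), 0]
  [0, 0, exp(-2*t)]

Strategy: write A = P · J · P⁻¹ where J is a Jordan canonical form, so e^{tA} = P · e^{tJ} · P⁻¹, and e^{tJ} can be computed block-by-block.

A has Jordan form
J =
  [-2,  1,  0]
  [ 0, -2,  0]
  [ 0,  0, -2]
(up to reordering of blocks).

Per-block formulas:
  For a 1×1 block at λ = -2: exp(t · [-2]) = [e^(-2t)].
  For a 2×2 Jordan block J_2(-2): exp(t · J_2(-2)) = e^(-2t)·(I + t·N), where N is the 2×2 nilpotent shift.

After assembling e^{tJ} and conjugating by P, we get:

e^{tA} =
  [exp(-2*t), t*exp(-2*t), -3*t*exp(-2*t)]
  [0, exp(-2*t), 0]
  [0, 0, exp(-2*t)]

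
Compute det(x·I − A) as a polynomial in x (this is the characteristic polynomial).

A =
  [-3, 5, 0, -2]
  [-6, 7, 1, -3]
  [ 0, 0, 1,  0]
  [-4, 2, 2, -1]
x^4 - 4*x^3 + 6*x^2 - 4*x + 1

Expanding det(x·I − A) (e.g. by cofactor expansion or by noting that A is similar to its Jordan form J, which has the same characteristic polynomial as A) gives
  χ_A(x) = x^4 - 4*x^3 + 6*x^2 - 4*x + 1
which factors as (x - 1)^4. The eigenvalues (with algebraic multiplicities) are λ = 1 with multiplicity 4.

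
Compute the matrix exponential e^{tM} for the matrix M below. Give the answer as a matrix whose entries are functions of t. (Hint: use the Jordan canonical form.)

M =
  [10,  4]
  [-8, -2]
e^{tM} =
  [2*exp(6*t) - exp(2*t), exp(6*t) - exp(2*t)]
  [-2*exp(6*t) + 2*exp(2*t), -exp(6*t) + 2*exp(2*t)]

Strategy: write M = P · J · P⁻¹ where J is a Jordan canonical form, so e^{tM} = P · e^{tJ} · P⁻¹, and e^{tJ} can be computed block-by-block.

M has Jordan form
J =
  [2, 0]
  [0, 6]
(up to reordering of blocks).

Per-block formulas:
  For a 1×1 block at λ = 2: exp(t · [2]) = [e^(2t)].
  For a 1×1 block at λ = 6: exp(t · [6]) = [e^(6t)].

After assembling e^{tJ} and conjugating by P, we get:

e^{tM} =
  [2*exp(6*t) - exp(2*t), exp(6*t) - exp(2*t)]
  [-2*exp(6*t) + 2*exp(2*t), -exp(6*t) + 2*exp(2*t)]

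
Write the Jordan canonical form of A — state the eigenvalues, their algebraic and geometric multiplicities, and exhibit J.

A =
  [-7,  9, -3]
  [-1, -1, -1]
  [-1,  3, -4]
J_3(-4)

The characteristic polynomial is
  det(x·I − A) = x^3 + 12*x^2 + 48*x + 64 = (x + 4)^3

Eigenvalues and multiplicities (the geometric multiplicity of λ is n − rank(A − λI), which equals the number of Jordan blocks for λ):
  λ = -4: algebraic multiplicity = 3, geometric multiplicity = 1

Determining the block sizes for each eigenvalue:
  λ = -4: one block (gm = 1), so the single block has size am = 3 → block sizes [3]

Assembling the blocks gives a Jordan form
J =
  [-4,  1,  0]
  [ 0, -4,  1]
  [ 0,  0, -4]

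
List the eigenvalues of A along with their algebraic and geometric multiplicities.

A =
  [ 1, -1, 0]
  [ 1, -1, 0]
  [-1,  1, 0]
λ = 0: alg = 3, geom = 2

Step 1 — factor the characteristic polynomial to read off the algebraic multiplicities:
  χ_A(x) = x^3

Step 2 — compute geometric multiplicities via the rank-nullity identity g(λ) = n − rank(A − λI):
  rank(A − (0)·I) = 1, so dim ker(A − (0)·I) = n − 1 = 2

Summary:
  λ = 0: algebraic multiplicity = 3, geometric multiplicity = 2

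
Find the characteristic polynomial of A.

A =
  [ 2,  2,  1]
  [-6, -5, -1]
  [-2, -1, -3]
x^3 + 6*x^2 + 12*x + 8

Expanding det(x·I − A) (e.g. by cofactor expansion or by noting that A is similar to its Jordan form J, which has the same characteristic polynomial as A) gives
  χ_A(x) = x^3 + 6*x^2 + 12*x + 8
which factors as (x + 2)^3. The eigenvalues (with algebraic multiplicities) are λ = -2 with multiplicity 3.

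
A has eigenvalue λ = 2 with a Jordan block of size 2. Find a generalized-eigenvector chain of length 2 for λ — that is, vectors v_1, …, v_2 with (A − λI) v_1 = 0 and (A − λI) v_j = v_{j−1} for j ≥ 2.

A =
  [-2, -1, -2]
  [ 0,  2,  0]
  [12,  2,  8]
A Jordan chain for λ = 2 of length 2:
v_1 = (-1, 0, 2)ᵀ
v_2 = (0, 1, 0)ᵀ

Let N = A − (2)·I. We want v_2 with N^2 v_2 = 0 but N^1 v_2 ≠ 0; then v_{j-1} := N · v_j for j = 2, …, 2.

Pick v_2 = (0, 1, 0)ᵀ.
Then v_1 = N · v_2 = (-1, 0, 2)ᵀ.

Sanity check: (A − (2)·I) v_1 = (0, 0, 0)ᵀ = 0. ✓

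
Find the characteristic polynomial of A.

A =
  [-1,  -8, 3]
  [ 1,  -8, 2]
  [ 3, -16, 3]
x^3 + 6*x^2 + 12*x + 8

Expanding det(x·I − A) (e.g. by cofactor expansion or by noting that A is similar to its Jordan form J, which has the same characteristic polynomial as A) gives
  χ_A(x) = x^3 + 6*x^2 + 12*x + 8
which factors as (x + 2)^3. The eigenvalues (with algebraic multiplicities) are λ = -2 with multiplicity 3.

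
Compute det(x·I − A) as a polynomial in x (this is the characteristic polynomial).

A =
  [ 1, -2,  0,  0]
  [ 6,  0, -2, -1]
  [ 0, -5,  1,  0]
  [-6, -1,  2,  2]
x^4 - 4*x^3 + 6*x^2 - 4*x + 1

Expanding det(x·I − A) (e.g. by cofactor expansion or by noting that A is similar to its Jordan form J, which has the same characteristic polynomial as A) gives
  χ_A(x) = x^4 - 4*x^3 + 6*x^2 - 4*x + 1
which factors as (x - 1)^4. The eigenvalues (with algebraic multiplicities) are λ = 1 with multiplicity 4.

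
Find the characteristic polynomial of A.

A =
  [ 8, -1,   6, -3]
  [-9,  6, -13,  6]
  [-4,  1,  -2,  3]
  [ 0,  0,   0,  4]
x^4 - 16*x^3 + 96*x^2 - 256*x + 256

Expanding det(x·I − A) (e.g. by cofactor expansion or by noting that A is similar to its Jordan form J, which has the same characteristic polynomial as A) gives
  χ_A(x) = x^4 - 16*x^3 + 96*x^2 - 256*x + 256
which factors as (x - 4)^4. The eigenvalues (with algebraic multiplicities) are λ = 4 with multiplicity 4.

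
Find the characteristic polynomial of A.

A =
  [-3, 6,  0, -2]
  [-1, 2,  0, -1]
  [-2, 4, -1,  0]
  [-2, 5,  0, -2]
x^4 + 4*x^3 + 6*x^2 + 4*x + 1

Expanding det(x·I − A) (e.g. by cofactor expansion or by noting that A is similar to its Jordan form J, which has the same characteristic polynomial as A) gives
  χ_A(x) = x^4 + 4*x^3 + 6*x^2 + 4*x + 1
which factors as (x + 1)^4. The eigenvalues (with algebraic multiplicities) are λ = -1 with multiplicity 4.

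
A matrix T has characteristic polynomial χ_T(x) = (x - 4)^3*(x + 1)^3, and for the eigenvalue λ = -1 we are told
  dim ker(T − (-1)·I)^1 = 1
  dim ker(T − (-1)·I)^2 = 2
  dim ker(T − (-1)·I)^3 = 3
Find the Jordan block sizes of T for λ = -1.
Block sizes for λ = -1: [3]

From the dimensions of kernels of powers, the number of Jordan blocks of size at least j is d_j − d_{j−1} where d_j = dim ker(N^j) (with d_0 = 0). Computing the differences gives [1, 1, 1].
The number of blocks of size exactly k is (#blocks of size ≥ k) − (#blocks of size ≥ k + 1), so the partition is: 1 block(s) of size 3.
In nonincreasing order the block sizes are [3].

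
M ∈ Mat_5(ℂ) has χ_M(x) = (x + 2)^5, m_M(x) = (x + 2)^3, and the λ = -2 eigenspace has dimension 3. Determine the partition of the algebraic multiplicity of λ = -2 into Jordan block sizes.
Block sizes for λ = -2: [3, 1, 1]

Step 1 — from the characteristic polynomial, algebraic multiplicity of λ = -2 is 5. From dim ker(M − (-2)·I) = 3, there are exactly 3 Jordan blocks for λ = -2.
Step 2 — from the minimal polynomial, the factor (x + 2)^3 tells us the largest block for λ = -2 has size 3.
Step 3 — with total size 5, 3 blocks, and largest block 3, the block sizes (in nonincreasing order) are [3, 1, 1].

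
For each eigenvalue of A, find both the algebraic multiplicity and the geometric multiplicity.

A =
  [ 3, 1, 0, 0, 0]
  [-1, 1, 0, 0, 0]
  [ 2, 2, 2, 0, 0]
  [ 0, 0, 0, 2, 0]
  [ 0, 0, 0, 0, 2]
λ = 2: alg = 5, geom = 4

Step 1 — factor the characteristic polynomial to read off the algebraic multiplicities:
  χ_A(x) = (x - 2)^5

Step 2 — compute geometric multiplicities via the rank-nullity identity g(λ) = n − rank(A − λI):
  rank(A − (2)·I) = 1, so dim ker(A − (2)·I) = n − 1 = 4

Summary:
  λ = 2: algebraic multiplicity = 5, geometric multiplicity = 4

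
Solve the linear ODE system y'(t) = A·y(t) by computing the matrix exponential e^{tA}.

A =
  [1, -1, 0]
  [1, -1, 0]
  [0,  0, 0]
e^{tA} =
  [t + 1, -t, 0]
  [t, 1 - t, 0]
  [0, 0, 1]

Strategy: write A = P · J · P⁻¹ where J is a Jordan canonical form, so e^{tA} = P · e^{tJ} · P⁻¹, and e^{tJ} can be computed block-by-block.

A has Jordan form
J =
  [0, 1, 0]
  [0, 0, 0]
  [0, 0, 0]
(up to reordering of blocks).

Per-block formulas:
  For a 1×1 block at λ = 0: exp(t · [0]) = [e^(0t)].
  For a 2×2 Jordan block J_2(0): exp(t · J_2(0)) = e^(0t)·(I + t·N), where N is the 2×2 nilpotent shift.

After assembling e^{tJ} and conjugating by P, we get:

e^{tA} =
  [t + 1, -t, 0]
  [t, 1 - t, 0]
  [0, 0, 1]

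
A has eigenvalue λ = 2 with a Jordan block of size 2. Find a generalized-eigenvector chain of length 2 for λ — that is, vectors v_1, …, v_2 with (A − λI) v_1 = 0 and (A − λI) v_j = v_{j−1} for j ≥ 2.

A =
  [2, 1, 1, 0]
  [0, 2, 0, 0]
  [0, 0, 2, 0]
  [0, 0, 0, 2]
A Jordan chain for λ = 2 of length 2:
v_1 = (1, 0, 0, 0)ᵀ
v_2 = (0, 1, 0, 0)ᵀ

Let N = A − (2)·I. We want v_2 with N^2 v_2 = 0 but N^1 v_2 ≠ 0; then v_{j-1} := N · v_j for j = 2, …, 2.

Pick v_2 = (0, 1, 0, 0)ᵀ.
Then v_1 = N · v_2 = (1, 0, 0, 0)ᵀ.

Sanity check: (A − (2)·I) v_1 = (0, 0, 0, 0)ᵀ = 0. ✓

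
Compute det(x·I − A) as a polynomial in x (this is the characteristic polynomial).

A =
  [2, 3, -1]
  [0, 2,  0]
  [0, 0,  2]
x^3 - 6*x^2 + 12*x - 8

Expanding det(x·I − A) (e.g. by cofactor expansion or by noting that A is similar to its Jordan form J, which has the same characteristic polynomial as A) gives
  χ_A(x) = x^3 - 6*x^2 + 12*x - 8
which factors as (x - 2)^3. The eigenvalues (with algebraic multiplicities) are λ = 2 with multiplicity 3.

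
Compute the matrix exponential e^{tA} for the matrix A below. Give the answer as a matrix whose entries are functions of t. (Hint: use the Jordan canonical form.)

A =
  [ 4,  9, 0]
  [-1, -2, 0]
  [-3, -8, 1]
e^{tA} =
  [3*t*exp(t) + exp(t), 9*t*exp(t), 0]
  [-t*exp(t), -3*t*exp(t) + exp(t), 0]
  [-t^2*exp(t)/2 - 3*t*exp(t), -3*t^2*exp(t)/2 - 8*t*exp(t), exp(t)]

Strategy: write A = P · J · P⁻¹ where J is a Jordan canonical form, so e^{tA} = P · e^{tJ} · P⁻¹, and e^{tJ} can be computed block-by-block.

A has Jordan form
J =
  [1, 1, 0]
  [0, 1, 1]
  [0, 0, 1]
(up to reordering of blocks).

Per-block formulas:
  For a 3×3 Jordan block J_3(1): exp(t · J_3(1)) = e^(1t)·(I + t·N + (t^2/2)·N^2), where N is the 3×3 nilpotent shift.

After assembling e^{tJ} and conjugating by P, we get:

e^{tA} =
  [3*t*exp(t) + exp(t), 9*t*exp(t), 0]
  [-t*exp(t), -3*t*exp(t) + exp(t), 0]
  [-t^2*exp(t)/2 - 3*t*exp(t), -3*t^2*exp(t)/2 - 8*t*exp(t), exp(t)]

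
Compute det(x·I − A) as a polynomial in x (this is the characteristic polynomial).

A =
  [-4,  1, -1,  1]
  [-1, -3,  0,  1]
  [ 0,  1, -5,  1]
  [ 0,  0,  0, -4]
x^4 + 16*x^3 + 96*x^2 + 256*x + 256

Expanding det(x·I − A) (e.g. by cofactor expansion or by noting that A is similar to its Jordan form J, which has the same characteristic polynomial as A) gives
  χ_A(x) = x^4 + 16*x^3 + 96*x^2 + 256*x + 256
which factors as (x + 4)^4. The eigenvalues (with algebraic multiplicities) are λ = -4 with multiplicity 4.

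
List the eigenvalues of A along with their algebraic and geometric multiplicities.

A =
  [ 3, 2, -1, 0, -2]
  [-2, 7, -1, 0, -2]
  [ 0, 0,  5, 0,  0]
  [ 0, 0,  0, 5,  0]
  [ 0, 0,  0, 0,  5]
λ = 5: alg = 5, geom = 4

Step 1 — factor the characteristic polynomial to read off the algebraic multiplicities:
  χ_A(x) = (x - 5)^5

Step 2 — compute geometric multiplicities via the rank-nullity identity g(λ) = n − rank(A − λI):
  rank(A − (5)·I) = 1, so dim ker(A − (5)·I) = n − 1 = 4

Summary:
  λ = 5: algebraic multiplicity = 5, geometric multiplicity = 4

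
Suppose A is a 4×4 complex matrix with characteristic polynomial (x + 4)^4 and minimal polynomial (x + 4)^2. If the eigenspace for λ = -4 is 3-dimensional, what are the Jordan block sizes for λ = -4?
Block sizes for λ = -4: [2, 1, 1]

Step 1 — from the characteristic polynomial, algebraic multiplicity of λ = -4 is 4. From dim ker(A − (-4)·I) = 3, there are exactly 3 Jordan blocks for λ = -4.
Step 2 — from the minimal polynomial, the factor (x + 4)^2 tells us the largest block for λ = -4 has size 2.
Step 3 — with total size 4, 3 blocks, and largest block 2, the block sizes (in nonincreasing order) are [2, 1, 1].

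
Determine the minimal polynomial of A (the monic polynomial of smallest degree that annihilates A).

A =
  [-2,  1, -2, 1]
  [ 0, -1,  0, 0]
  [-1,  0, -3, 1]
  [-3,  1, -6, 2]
x^2 + 2*x + 1

The characteristic polynomial is χ_A(x) = (x + 1)^4, so the eigenvalues are known. The minimal polynomial is
  m_A(x) = Π_λ (x − λ)^{k_λ}
where k_λ is the size of the *largest* Jordan block for λ (equivalently, the smallest k with (A − λI)^k v = 0 for every generalised eigenvector v of λ).

  λ = -1: largest Jordan block has size 2, contributing (x + 1)^2

So m_A(x) = (x + 1)^2 = x^2 + 2*x + 1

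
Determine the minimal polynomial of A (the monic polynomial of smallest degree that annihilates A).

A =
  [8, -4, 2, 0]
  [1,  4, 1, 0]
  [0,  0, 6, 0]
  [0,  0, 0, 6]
x^2 - 12*x + 36

The characteristic polynomial is χ_A(x) = (x - 6)^4, so the eigenvalues are known. The minimal polynomial is
  m_A(x) = Π_λ (x − λ)^{k_λ}
where k_λ is the size of the *largest* Jordan block for λ (equivalently, the smallest k with (A − λI)^k v = 0 for every generalised eigenvector v of λ).

  λ = 6: largest Jordan block has size 2, contributing (x − 6)^2

So m_A(x) = (x - 6)^2 = x^2 - 12*x + 36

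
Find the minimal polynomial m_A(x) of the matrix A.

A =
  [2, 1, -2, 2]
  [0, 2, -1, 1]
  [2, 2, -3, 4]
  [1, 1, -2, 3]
x^3 - 3*x^2 + 3*x - 1

The characteristic polynomial is χ_A(x) = (x - 1)^4, so the eigenvalues are known. The minimal polynomial is
  m_A(x) = Π_λ (x − λ)^{k_λ}
where k_λ is the size of the *largest* Jordan block for λ (equivalently, the smallest k with (A − λI)^k v = 0 for every generalised eigenvector v of λ).

  λ = 1: largest Jordan block has size 3, contributing (x − 1)^3

So m_A(x) = (x - 1)^3 = x^3 - 3*x^2 + 3*x - 1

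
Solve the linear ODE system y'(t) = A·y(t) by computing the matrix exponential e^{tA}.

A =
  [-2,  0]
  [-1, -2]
e^{tA} =
  [exp(-2*t), 0]
  [-t*exp(-2*t), exp(-2*t)]

Strategy: write A = P · J · P⁻¹ where J is a Jordan canonical form, so e^{tA} = P · e^{tJ} · P⁻¹, and e^{tJ} can be computed block-by-block.

A has Jordan form
J =
  [-2,  1]
  [ 0, -2]
(up to reordering of blocks).

Per-block formulas:
  For a 2×2 Jordan block J_2(-2): exp(t · J_2(-2)) = e^(-2t)·(I + t·N), where N is the 2×2 nilpotent shift.

After assembling e^{tJ} and conjugating by P, we get:

e^{tA} =
  [exp(-2*t), 0]
  [-t*exp(-2*t), exp(-2*t)]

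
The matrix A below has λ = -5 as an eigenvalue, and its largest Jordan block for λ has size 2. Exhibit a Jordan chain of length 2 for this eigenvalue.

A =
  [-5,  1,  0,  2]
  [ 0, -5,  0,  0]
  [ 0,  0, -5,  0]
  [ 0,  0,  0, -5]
A Jordan chain for λ = -5 of length 2:
v_1 = (1, 0, 0, 0)ᵀ
v_2 = (0, 1, 0, 0)ᵀ

Let N = A − (-5)·I. We want v_2 with N^2 v_2 = 0 but N^1 v_2 ≠ 0; then v_{j-1} := N · v_j for j = 2, …, 2.

Pick v_2 = (0, 1, 0, 0)ᵀ.
Then v_1 = N · v_2 = (1, 0, 0, 0)ᵀ.

Sanity check: (A − (-5)·I) v_1 = (0, 0, 0, 0)ᵀ = 0. ✓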